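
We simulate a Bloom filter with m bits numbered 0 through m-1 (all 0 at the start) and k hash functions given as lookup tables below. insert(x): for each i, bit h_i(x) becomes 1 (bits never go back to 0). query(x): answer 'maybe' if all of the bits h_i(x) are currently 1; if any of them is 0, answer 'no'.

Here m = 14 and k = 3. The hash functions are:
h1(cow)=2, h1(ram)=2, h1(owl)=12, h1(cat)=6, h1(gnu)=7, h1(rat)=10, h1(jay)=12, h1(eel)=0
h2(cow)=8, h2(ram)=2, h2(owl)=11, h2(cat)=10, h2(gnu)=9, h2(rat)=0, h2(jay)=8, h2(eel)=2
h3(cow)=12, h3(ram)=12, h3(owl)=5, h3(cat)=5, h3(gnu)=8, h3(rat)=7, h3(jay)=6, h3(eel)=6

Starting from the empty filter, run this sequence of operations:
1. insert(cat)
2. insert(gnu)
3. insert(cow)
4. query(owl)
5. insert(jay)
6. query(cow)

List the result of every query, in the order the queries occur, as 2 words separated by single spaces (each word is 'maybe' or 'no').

Start: bits=00000000000000
Op 1: insert cat -> sets bits 5 6 10 -> bits=00000110001000
Op 2: insert gnu -> sets bits 7 8 9 -> bits=00000111111000
Op 3: insert cow -> sets bits 2 8 12 -> bits=00100111111010
Op 4: query owl -> checks bit5=1, bit11=0, bit12=1 (has a 0) -> no
Op 5: insert jay -> sets bits 6 8 12 -> bits=00100111111010
Op 6: query cow -> checks bit2=1, bit8=1, bit12=1 (all 1) -> maybe
Query results in order: no maybe

Answer: no maybe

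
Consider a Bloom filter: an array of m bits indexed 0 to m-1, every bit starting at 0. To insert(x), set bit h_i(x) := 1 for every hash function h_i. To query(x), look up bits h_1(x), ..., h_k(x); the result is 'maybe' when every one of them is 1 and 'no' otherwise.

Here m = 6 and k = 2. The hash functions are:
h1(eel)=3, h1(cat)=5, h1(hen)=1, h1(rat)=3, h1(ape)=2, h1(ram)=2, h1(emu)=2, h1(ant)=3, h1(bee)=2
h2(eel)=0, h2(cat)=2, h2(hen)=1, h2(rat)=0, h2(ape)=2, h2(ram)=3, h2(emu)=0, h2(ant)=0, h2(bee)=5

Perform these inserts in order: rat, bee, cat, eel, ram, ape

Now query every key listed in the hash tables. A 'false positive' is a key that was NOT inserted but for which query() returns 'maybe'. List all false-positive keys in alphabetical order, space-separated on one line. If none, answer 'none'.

Answer: ant emu

Derivation:
Start: bits=000000
After insert 'rat': sets bits 0 3 -> bits=100100
After insert 'bee': sets bits 2 5 -> bits=101101
After insert 'cat': sets bits 2 5 -> bits=101101
After insert 'eel': sets bits 0 3 -> bits=101101
After insert 'ram': sets bits 2 3 -> bits=101101
After insert 'ape': sets bits 2 -> bits=101101
Not inserted: ant emu hen — query each against bits=101101:
query ant: checks bit0=1, bit3=1 (all 1) -> maybe => FALSE POSITIVE
query emu: checks bit0=1, bit2=1 (all 1) -> maybe => FALSE POSITIVE
query hen: checks bit1=0 (has a 0) -> no => not a false positive
False positives (alphabetical): ant emu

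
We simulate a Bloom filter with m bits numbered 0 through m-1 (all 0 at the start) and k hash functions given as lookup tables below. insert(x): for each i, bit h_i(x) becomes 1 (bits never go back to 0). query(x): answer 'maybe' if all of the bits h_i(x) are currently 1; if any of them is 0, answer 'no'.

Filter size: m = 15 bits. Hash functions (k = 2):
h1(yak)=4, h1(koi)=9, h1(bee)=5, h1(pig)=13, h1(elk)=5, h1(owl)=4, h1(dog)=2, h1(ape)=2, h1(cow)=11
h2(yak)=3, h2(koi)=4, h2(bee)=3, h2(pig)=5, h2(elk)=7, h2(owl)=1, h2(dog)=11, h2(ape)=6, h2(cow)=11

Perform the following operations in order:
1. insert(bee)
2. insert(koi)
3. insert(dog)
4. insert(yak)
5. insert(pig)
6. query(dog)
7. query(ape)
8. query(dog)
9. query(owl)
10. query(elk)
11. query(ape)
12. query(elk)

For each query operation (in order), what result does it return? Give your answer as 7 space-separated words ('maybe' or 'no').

Start: bits=000000000000000
Op 1: insert bee -> sets bits 3 5 -> bits=000101000000000
Op 2: insert koi -> sets bits 4 9 -> bits=000111000100000
Op 3: insert dog -> sets bits 2 11 -> bits=001111000101000
Op 4: insert yak -> sets bits 3 4 -> bits=001111000101000
Op 5: insert pig -> sets bits 5 13 -> bits=001111000101010
Op 6: query dog -> checks bit2=1, bit11=1 (all 1) -> maybe
Op 7: query ape -> checks bit2=1, bit6=0 (has a 0) -> no
Op 8: query dog -> checks bit2=1, bit11=1 (all 1) -> maybe
Op 9: query owl -> checks bit1=0, bit4=1 (has a 0) -> no
Op 10: query elk -> checks bit5=1, bit7=0 (has a 0) -> no
Op 11: query ape -> checks bit2=1, bit6=0 (has a 0) -> no
Op 12: query elk -> checks bit5=1, bit7=0 (has a 0) -> no
Query results in order: maybe no maybe no no no no

Answer: maybe no maybe no no no no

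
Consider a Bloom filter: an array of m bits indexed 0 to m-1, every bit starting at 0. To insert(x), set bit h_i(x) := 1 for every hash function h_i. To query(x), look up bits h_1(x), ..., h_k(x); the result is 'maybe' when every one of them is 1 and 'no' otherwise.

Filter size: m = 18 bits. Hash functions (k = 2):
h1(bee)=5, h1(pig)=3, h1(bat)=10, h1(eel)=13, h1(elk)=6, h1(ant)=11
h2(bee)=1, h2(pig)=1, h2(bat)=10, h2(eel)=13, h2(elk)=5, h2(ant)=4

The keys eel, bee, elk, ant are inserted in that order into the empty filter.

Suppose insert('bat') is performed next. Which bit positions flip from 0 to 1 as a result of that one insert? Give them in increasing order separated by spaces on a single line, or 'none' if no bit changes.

Answer: 10

Derivation:
Start: bits=000000000000000000
After insert 'eel': sets bits 13 -> bits=000000000000010000
After insert 'bee': sets bits 1 5 -> bits=010001000000010000
After insert 'elk': sets bits 5 6 -> bits=010001100000010000
After insert 'ant': sets bits 4 11 -> bits=010011100001010000
insert 'bat' would touch bits 10; currently bit10=0
Bits that are 0 among those (would change 0->1): 10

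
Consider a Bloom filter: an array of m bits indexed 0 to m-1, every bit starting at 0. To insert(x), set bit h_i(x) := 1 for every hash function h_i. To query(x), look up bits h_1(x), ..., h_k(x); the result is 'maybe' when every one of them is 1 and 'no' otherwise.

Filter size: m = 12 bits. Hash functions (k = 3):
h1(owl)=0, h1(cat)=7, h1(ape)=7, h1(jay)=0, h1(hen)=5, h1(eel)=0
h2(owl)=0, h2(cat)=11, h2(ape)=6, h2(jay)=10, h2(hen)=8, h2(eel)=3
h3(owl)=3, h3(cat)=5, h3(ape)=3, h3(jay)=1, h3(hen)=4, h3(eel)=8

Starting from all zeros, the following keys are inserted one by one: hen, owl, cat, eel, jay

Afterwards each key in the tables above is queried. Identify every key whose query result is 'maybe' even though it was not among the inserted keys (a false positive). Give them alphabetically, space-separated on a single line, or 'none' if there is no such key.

Answer: none

Derivation:
Start: bits=000000000000
After insert 'hen': sets bits 4 5 8 -> bits=000011001000
After insert 'owl': sets bits 0 3 -> bits=100111001000
After insert 'cat': sets bits 5 7 11 -> bits=100111011001
After insert 'eel': sets bits 0 3 8 -> bits=100111011001
After insert 'jay': sets bits 0 1 10 -> bits=110111011011
Not inserted: ape — query each against bits=110111011011:
query ape: checks bit3=1, bit6=0, bit7=1 (has a 0) -> no => not a false positive
False positives (alphabetical): none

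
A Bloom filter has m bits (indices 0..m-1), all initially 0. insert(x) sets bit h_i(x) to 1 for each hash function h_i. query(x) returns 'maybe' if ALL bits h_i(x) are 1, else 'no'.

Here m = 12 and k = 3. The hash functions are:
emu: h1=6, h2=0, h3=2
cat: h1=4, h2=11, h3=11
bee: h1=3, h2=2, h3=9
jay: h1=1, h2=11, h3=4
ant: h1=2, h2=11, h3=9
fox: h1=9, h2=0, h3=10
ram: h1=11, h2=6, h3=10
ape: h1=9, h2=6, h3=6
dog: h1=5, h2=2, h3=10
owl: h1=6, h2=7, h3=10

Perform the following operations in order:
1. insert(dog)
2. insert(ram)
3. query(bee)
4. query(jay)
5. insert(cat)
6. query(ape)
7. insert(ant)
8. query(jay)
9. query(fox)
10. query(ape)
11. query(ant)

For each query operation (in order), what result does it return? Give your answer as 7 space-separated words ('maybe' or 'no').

Answer: no no no no no maybe maybe

Derivation:
Start: bits=000000000000
Op 1: insert dog -> sets bits 2 5 10 -> bits=001001000010
Op 2: insert ram -> sets bits 6 10 11 -> bits=001001100011
Op 3: query bee -> checks bit2=1, bit3=0, bit9=0 (has a 0) -> no
Op 4: query jay -> checks bit1=0, bit4=0, bit11=1 (has a 0) -> no
Op 5: insert cat -> sets bits 4 11 -> bits=001011100011
Op 6: query ape -> checks bit6=1, bit9=0 (has a 0) -> no
Op 7: insert ant -> sets bits 2 9 11 -> bits=001011100111
Op 8: query jay -> checks bit1=0, bit4=1, bit11=1 (has a 0) -> no
Op 9: query fox -> checks bit0=0, bit9=1, bit10=1 (has a 0) -> no
Op 10: query ape -> checks bit6=1, bit9=1 (all 1) -> maybe
Op 11: query ant -> checks bit2=1, bit9=1, bit11=1 (all 1) -> maybe
Query results in order: no no no no no maybe maybe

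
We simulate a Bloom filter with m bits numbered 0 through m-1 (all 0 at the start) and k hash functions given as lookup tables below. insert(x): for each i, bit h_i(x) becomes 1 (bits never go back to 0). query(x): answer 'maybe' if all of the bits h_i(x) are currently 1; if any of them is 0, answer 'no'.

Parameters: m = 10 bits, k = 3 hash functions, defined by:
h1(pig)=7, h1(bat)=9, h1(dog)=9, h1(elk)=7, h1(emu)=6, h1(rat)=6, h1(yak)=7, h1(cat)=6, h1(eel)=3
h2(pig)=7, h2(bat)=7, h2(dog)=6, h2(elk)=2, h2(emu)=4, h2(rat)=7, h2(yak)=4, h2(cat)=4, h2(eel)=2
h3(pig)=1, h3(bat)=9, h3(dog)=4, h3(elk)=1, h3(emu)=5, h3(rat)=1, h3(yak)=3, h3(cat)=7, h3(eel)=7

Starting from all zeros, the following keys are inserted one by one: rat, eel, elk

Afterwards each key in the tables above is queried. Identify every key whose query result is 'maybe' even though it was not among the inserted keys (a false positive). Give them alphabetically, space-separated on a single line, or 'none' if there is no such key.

Answer: pig

Derivation:
Start: bits=0000000000
After insert 'rat': sets bits 1 6 7 -> bits=0100001100
After insert 'eel': sets bits 2 3 7 -> bits=0111001100
After insert 'elk': sets bits 1 2 7 -> bits=0111001100
Not inserted: bat cat dog emu pig yak — query each against bits=0111001100:
query bat: checks bit7=1, bit9=0 (has a 0) -> no => not a false positive
query cat: checks bit4=0, bit6=1, bit7=1 (has a 0) -> no => not a false positive
query dog: checks bit4=0, bit6=1, bit9=0 (has a 0) -> no => not a false positive
query emu: checks bit4=0, bit5=0, bit6=1 (has a 0) -> no => not a false positive
query pig: checks bit1=1, bit7=1 (all 1) -> maybe => FALSE POSITIVE
query yak: checks bit3=1, bit4=0, bit7=1 (has a 0) -> no => not a false positive
False positives (alphabetical): pig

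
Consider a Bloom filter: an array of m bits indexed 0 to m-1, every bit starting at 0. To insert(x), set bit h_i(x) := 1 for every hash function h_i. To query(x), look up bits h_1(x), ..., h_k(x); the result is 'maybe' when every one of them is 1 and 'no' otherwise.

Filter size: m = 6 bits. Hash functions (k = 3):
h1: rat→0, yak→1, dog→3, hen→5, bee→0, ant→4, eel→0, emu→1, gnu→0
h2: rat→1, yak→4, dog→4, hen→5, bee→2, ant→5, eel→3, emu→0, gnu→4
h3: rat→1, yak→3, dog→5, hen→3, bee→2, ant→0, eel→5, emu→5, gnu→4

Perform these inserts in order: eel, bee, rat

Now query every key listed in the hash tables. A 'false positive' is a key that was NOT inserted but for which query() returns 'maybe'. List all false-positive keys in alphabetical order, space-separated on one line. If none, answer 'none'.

Answer: emu hen

Derivation:
Start: bits=000000
After insert 'eel': sets bits 0 3 5 -> bits=100101
After insert 'bee': sets bits 0 2 -> bits=101101
After insert 'rat': sets bits 0 1 -> bits=111101
Not inserted: ant dog emu gnu hen yak — query each against bits=111101:
query ant: checks bit0=1, bit4=0, bit5=1 (has a 0) -> no => not a false positive
query dog: checks bit3=1, bit4=0, bit5=1 (has a 0) -> no => not a false positive
query emu: checks bit0=1, bit1=1, bit5=1 (all 1) -> maybe => FALSE POSITIVE
query gnu: checks bit0=1, bit4=0 (has a 0) -> no => not a false positive
query hen: checks bit3=1, bit5=1 (all 1) -> maybe => FALSE POSITIVE
query yak: checks bit1=1, bit3=1, bit4=0 (has a 0) -> no => not a false positive
False positives (alphabetical): emu hen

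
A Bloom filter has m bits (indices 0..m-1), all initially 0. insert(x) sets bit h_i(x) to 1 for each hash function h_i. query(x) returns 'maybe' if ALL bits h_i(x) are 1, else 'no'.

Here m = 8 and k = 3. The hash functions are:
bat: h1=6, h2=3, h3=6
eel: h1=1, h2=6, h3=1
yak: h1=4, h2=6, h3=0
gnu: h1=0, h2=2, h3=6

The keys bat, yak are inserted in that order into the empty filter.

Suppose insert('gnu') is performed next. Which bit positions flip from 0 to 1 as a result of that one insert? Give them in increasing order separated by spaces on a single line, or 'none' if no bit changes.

Start: bits=00000000
After insert 'bat': sets bits 3 6 -> bits=00010010
After insert 'yak': sets bits 0 4 6 -> bits=10011010
insert 'gnu' would touch bits 0 2 6; currently bit0=1, bit2=0, bit6=1
Bits that are 0 among those (would change 0->1): 2

Answer: 2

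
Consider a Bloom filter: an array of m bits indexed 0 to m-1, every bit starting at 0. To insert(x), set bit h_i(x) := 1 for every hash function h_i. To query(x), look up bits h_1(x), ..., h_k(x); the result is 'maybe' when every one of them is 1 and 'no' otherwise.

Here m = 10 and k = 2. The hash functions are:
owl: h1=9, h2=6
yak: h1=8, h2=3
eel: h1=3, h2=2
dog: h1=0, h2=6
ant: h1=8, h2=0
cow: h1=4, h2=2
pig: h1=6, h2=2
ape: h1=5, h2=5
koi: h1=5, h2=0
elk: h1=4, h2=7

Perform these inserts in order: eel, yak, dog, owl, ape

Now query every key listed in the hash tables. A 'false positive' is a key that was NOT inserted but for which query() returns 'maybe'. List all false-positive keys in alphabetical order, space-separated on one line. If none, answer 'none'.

Start: bits=0000000000
After insert 'eel': sets bits 2 3 -> bits=0011000000
After insert 'yak': sets bits 3 8 -> bits=0011000010
After insert 'dog': sets bits 0 6 -> bits=1011001010
After insert 'owl': sets bits 6 9 -> bits=1011001011
After insert 'ape': sets bits 5 -> bits=1011011011
Not inserted: ant cow elk koi pig — query each against bits=1011011011:
query ant: checks bit0=1, bit8=1 (all 1) -> maybe => FALSE POSITIVE
query cow: checks bit2=1, bit4=0 (has a 0) -> no => not a false positive
query elk: checks bit4=0, bit7=0 (has a 0) -> no => not a false positive
query koi: checks bit0=1, bit5=1 (all 1) -> maybe => FALSE POSITIVE
query pig: checks bit2=1, bit6=1 (all 1) -> maybe => FALSE POSITIVE
False positives (alphabetical): ant koi pig

Answer: ant koi pig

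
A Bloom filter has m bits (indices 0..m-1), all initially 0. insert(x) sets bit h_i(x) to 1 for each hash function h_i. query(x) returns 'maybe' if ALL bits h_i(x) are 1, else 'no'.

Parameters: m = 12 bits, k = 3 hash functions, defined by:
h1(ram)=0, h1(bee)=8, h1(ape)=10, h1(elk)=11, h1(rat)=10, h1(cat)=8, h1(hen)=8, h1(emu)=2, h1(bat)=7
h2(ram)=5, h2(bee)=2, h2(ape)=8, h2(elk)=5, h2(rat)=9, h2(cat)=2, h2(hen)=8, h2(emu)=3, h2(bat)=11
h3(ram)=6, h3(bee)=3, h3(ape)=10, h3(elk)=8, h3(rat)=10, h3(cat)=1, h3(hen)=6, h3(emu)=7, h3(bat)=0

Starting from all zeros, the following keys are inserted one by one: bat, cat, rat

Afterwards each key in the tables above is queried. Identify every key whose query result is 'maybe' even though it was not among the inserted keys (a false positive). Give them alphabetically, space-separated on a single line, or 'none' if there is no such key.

Start: bits=000000000000
After insert 'bat': sets bits 0 7 11 -> bits=100000010001
After insert 'cat': sets bits 1 2 8 -> bits=111000011001
After insert 'rat': sets bits 9 10 -> bits=111000011111
Not inserted: ape bee elk emu hen ram — query each against bits=111000011111:
query ape: checks bit8=1, bit10=1 (all 1) -> maybe => FALSE POSITIVE
query bee: checks bit2=1, bit3=0, bit8=1 (has a 0) -> no => not a false positive
query elk: checks bit5=0, bit8=1, bit11=1 (has a 0) -> no => not a false positive
query emu: checks bit2=1, bit3=0, bit7=1 (has a 0) -> no => not a false positive
query hen: checks bit6=0, bit8=1 (has a 0) -> no => not a false positive
query ram: checks bit0=1, bit5=0, bit6=0 (has a 0) -> no => not a false positive
False positives (alphabetical): ape

Answer: ape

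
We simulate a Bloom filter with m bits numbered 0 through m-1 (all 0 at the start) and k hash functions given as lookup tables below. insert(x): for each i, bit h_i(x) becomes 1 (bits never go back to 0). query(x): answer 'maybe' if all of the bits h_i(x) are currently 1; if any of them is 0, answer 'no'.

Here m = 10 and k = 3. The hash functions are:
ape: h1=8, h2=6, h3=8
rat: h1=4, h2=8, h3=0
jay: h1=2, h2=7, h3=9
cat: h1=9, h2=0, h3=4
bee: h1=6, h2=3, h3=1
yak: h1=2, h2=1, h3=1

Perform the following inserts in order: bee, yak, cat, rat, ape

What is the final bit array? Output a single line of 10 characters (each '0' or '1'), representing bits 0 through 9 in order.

Start: bits=0000000000
After insert 'bee': sets bits 1 3 6 -> bits=0101001000
After insert 'yak': sets bits 1 2 -> bits=0111001000
After insert 'cat': sets bits 0 4 9 -> bits=1111101001
After insert 'rat': sets bits 0 4 8 -> bits=1111101011
After insert 'ape': sets bits 6 8 -> bits=1111101011

Answer: 1111101011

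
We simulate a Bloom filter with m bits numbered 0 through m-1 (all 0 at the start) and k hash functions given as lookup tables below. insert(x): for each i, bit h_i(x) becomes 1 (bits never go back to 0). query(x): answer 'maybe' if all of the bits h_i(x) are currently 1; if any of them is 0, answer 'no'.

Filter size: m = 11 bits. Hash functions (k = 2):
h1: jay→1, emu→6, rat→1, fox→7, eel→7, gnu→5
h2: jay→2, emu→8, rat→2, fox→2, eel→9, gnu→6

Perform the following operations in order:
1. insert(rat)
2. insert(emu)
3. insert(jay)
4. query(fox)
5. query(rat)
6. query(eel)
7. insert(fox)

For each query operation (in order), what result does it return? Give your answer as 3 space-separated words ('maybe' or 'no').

Answer: no maybe no

Derivation:
Start: bits=00000000000
Op 1: insert rat -> sets bits 1 2 -> bits=01100000000
Op 2: insert emu -> sets bits 6 8 -> bits=01100010100
Op 3: insert jay -> sets bits 1 2 -> bits=01100010100
Op 4: query fox -> checks bit2=1, bit7=0 (has a 0) -> no
Op 5: query rat -> checks bit1=1, bit2=1 (all 1) -> maybe
Op 6: query eel -> checks bit7=0, bit9=0 (has a 0) -> no
Op 7: insert fox -> sets bits 2 7 -> bits=01100011100
Query results in order: no maybe no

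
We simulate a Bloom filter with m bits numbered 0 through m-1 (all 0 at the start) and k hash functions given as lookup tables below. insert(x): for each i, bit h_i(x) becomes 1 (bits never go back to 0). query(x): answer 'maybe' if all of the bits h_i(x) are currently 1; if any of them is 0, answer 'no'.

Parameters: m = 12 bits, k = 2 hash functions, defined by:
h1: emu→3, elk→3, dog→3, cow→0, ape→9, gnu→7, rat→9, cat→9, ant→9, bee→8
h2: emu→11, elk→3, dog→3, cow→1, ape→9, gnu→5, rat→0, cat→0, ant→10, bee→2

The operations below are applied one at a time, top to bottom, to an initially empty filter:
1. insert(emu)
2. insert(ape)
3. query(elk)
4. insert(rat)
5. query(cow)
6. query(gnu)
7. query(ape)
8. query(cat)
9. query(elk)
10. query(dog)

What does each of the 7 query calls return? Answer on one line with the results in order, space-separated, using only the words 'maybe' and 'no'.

Start: bits=000000000000
Op 1: insert emu -> sets bits 3 11 -> bits=000100000001
Op 2: insert ape -> sets bits 9 -> bits=000100000101
Op 3: query elk -> checks bit3=1 (all 1) -> maybe
Op 4: insert rat -> sets bits 0 9 -> bits=100100000101
Op 5: query cow -> checks bit0=1, bit1=0 (has a 0) -> no
Op 6: query gnu -> checks bit5=0, bit7=0 (has a 0) -> no
Op 7: query ape -> checks bit9=1 (all 1) -> maybe
Op 8: query cat -> checks bit0=1, bit9=1 (all 1) -> maybe
Op 9: query elk -> checks bit3=1 (all 1) -> maybe
Op 10: query dog -> checks bit3=1 (all 1) -> maybe
Query results in order: maybe no no maybe maybe maybe maybe

Answer: maybe no no maybe maybe maybe maybe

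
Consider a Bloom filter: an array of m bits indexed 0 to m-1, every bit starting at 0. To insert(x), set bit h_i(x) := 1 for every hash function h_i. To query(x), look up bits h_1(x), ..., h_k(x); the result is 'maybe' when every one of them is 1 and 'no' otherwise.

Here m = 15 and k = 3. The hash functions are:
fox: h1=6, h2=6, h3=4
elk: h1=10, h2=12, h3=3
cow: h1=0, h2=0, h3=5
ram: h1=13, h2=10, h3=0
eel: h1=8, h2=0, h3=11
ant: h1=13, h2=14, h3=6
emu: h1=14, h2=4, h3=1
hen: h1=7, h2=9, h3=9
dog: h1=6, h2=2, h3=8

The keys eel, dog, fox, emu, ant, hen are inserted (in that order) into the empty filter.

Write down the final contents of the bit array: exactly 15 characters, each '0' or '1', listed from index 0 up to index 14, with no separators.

Start: bits=000000000000000
After insert 'eel': sets bits 0 8 11 -> bits=100000001001000
After insert 'dog': sets bits 2 6 8 -> bits=101000101001000
After insert 'fox': sets bits 4 6 -> bits=101010101001000
After insert 'emu': sets bits 1 4 14 -> bits=111010101001001
After insert 'ant': sets bits 6 13 14 -> bits=111010101001011
After insert 'hen': sets bits 7 9 -> bits=111010111101011

Answer: 111010111101011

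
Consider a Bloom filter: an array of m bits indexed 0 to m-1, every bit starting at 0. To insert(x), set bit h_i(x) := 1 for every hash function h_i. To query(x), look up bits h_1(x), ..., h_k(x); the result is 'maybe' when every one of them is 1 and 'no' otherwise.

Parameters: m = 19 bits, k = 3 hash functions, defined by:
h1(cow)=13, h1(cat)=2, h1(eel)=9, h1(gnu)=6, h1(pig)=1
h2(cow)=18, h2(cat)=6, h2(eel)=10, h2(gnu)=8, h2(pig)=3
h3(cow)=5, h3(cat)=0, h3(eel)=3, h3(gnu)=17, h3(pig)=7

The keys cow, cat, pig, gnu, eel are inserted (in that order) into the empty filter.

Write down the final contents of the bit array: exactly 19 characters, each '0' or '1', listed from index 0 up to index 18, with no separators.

Start: bits=0000000000000000000
After insert 'cow': sets bits 5 13 18 -> bits=0000010000000100001
After insert 'cat': sets bits 0 2 6 -> bits=1010011000000100001
After insert 'pig': sets bits 1 3 7 -> bits=1111011100000100001
After insert 'gnu': sets bits 6 8 17 -> bits=1111011110000100011
After insert 'eel': sets bits 3 9 10 -> bits=1111011111100100011

Answer: 1111011111100100011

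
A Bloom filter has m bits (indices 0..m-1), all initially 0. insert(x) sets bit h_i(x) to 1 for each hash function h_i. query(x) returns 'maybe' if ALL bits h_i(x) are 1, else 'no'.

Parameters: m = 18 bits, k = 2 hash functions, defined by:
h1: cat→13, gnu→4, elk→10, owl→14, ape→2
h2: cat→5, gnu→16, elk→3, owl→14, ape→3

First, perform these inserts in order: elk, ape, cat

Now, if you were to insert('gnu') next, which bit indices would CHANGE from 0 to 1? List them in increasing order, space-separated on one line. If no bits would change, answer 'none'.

Answer: 4 16

Derivation:
Start: bits=000000000000000000
After insert 'elk': sets bits 3 10 -> bits=000100000010000000
After insert 'ape': sets bits 2 3 -> bits=001100000010000000
After insert 'cat': sets bits 5 13 -> bits=001101000010010000
insert 'gnu' would touch bits 4 16; currently bit4=0, bit16=0
Bits that are 0 among those (would change 0->1): 4 16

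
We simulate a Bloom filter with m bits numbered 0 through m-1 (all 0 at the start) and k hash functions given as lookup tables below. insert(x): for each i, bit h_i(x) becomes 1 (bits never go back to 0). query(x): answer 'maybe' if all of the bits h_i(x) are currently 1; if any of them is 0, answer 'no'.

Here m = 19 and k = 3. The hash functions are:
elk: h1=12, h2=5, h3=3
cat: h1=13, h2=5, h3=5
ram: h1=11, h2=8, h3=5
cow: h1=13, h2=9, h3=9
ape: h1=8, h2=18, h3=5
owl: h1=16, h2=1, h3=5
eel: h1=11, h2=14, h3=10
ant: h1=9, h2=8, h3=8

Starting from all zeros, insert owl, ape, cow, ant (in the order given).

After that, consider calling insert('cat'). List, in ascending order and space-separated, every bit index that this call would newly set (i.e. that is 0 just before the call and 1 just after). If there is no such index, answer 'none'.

Answer: none

Derivation:
Start: bits=0000000000000000000
After insert 'owl': sets bits 1 5 16 -> bits=0100010000000000100
After insert 'ape': sets bits 5 8 18 -> bits=0100010010000000101
After insert 'cow': sets bits 9 13 -> bits=0100010011000100101
After insert 'ant': sets bits 8 9 -> bits=0100010011000100101
insert 'cat' would touch bits 5 13; currently bit5=1, bit13=1
Bits that are 0 among those (would change 0->1): none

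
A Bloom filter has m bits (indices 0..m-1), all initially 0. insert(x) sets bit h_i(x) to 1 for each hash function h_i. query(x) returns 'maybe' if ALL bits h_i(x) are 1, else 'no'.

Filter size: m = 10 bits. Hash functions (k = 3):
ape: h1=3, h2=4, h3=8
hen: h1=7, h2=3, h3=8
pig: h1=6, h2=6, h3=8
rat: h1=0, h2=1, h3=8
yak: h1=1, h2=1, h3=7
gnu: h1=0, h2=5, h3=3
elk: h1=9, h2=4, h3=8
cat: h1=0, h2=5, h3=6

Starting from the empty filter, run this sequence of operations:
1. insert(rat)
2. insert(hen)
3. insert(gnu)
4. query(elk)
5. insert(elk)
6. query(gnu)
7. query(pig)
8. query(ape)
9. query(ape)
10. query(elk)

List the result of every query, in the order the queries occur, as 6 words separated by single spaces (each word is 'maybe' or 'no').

Answer: no maybe no maybe maybe maybe

Derivation:
Start: bits=0000000000
Op 1: insert rat -> sets bits 0 1 8 -> bits=1100000010
Op 2: insert hen -> sets bits 3 7 8 -> bits=1101000110
Op 3: insert gnu -> sets bits 0 3 5 -> bits=1101010110
Op 4: query elk -> checks bit4=0, bit8=1, bit9=0 (has a 0) -> no
Op 5: insert elk -> sets bits 4 8 9 -> bits=1101110111
Op 6: query gnu -> checks bit0=1, bit3=1, bit5=1 (all 1) -> maybe
Op 7: query pig -> checks bit6=0, bit8=1 (has a 0) -> no
Op 8: query ape -> checks bit3=1, bit4=1, bit8=1 (all 1) -> maybe
Op 9: query ape -> checks bit3=1, bit4=1, bit8=1 (all 1) -> maybe
Op 10: query elk -> checks bit4=1, bit8=1, bit9=1 (all 1) -> maybe
Query results in order: no maybe no maybe maybe maybe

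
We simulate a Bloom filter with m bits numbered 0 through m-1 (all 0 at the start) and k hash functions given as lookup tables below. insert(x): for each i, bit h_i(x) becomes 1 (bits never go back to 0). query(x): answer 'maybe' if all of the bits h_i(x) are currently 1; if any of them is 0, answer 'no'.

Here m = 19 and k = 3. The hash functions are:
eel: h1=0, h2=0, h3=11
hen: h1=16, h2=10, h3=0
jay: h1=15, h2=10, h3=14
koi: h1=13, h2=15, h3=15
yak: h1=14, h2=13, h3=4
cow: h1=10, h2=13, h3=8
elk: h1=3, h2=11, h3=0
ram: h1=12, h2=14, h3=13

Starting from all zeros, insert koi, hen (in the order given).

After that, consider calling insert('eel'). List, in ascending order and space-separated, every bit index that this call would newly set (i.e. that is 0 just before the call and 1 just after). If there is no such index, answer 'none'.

Start: bits=0000000000000000000
After insert 'koi': sets bits 13 15 -> bits=0000000000000101000
After insert 'hen': sets bits 0 10 16 -> bits=1000000000100101100
insert 'eel' would touch bits 0 11; currently bit0=1, bit11=0
Bits that are 0 among those (would change 0->1): 11

Answer: 11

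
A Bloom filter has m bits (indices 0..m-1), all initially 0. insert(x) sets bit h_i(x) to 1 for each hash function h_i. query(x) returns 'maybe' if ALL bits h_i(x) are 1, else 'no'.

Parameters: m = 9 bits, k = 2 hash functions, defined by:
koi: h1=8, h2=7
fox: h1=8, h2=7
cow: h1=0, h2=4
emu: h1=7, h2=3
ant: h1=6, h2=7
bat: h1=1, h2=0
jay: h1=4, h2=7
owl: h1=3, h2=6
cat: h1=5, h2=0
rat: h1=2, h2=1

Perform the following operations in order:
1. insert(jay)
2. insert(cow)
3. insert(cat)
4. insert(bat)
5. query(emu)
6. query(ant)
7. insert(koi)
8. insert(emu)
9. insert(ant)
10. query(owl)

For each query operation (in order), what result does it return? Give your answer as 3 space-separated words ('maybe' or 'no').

Answer: no no maybe

Derivation:
Start: bits=000000000
Op 1: insert jay -> sets bits 4 7 -> bits=000010010
Op 2: insert cow -> sets bits 0 4 -> bits=100010010
Op 3: insert cat -> sets bits 0 5 -> bits=100011010
Op 4: insert bat -> sets bits 0 1 -> bits=110011010
Op 5: query emu -> checks bit3=0, bit7=1 (has a 0) -> no
Op 6: query ant -> checks bit6=0, bit7=1 (has a 0) -> no
Op 7: insert koi -> sets bits 7 8 -> bits=110011011
Op 8: insert emu -> sets bits 3 7 -> bits=110111011
Op 9: insert ant -> sets bits 6 7 -> bits=110111111
Op 10: query owl -> checks bit3=1, bit6=1 (all 1) -> maybe
Query results in order: no no maybe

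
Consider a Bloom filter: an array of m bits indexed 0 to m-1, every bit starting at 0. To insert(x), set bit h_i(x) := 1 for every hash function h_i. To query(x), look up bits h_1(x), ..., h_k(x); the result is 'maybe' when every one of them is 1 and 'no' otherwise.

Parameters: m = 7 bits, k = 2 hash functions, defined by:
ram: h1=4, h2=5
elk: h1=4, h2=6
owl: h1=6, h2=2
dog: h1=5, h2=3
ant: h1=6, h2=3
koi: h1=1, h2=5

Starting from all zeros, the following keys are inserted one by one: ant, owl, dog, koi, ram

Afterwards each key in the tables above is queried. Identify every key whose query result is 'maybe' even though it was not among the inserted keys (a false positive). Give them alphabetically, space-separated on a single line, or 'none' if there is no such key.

Start: bits=0000000
After insert 'ant': sets bits 3 6 -> bits=0001001
After insert 'owl': sets bits 2 6 -> bits=0011001
After insert 'dog': sets bits 3 5 -> bits=0011011
After insert 'koi': sets bits 1 5 -> bits=0111011
After insert 'ram': sets bits 4 5 -> bits=0111111
Not inserted: elk — query each against bits=0111111:
query elk: checks bit4=1, bit6=1 (all 1) -> maybe => FALSE POSITIVE
False positives (alphabetical): elk

Answer: elk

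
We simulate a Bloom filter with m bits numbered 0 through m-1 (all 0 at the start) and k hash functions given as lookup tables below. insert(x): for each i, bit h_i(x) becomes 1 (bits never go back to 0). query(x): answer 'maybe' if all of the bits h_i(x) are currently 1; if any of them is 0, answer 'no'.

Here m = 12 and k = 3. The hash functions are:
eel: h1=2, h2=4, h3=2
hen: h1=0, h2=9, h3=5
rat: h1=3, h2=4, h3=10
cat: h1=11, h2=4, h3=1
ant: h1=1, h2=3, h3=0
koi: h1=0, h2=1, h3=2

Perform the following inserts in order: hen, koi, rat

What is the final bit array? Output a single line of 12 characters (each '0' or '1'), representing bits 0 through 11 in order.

Answer: 111111000110

Derivation:
Start: bits=000000000000
After insert 'hen': sets bits 0 5 9 -> bits=100001000100
After insert 'koi': sets bits 0 1 2 -> bits=111001000100
After insert 'rat': sets bits 3 4 10 -> bits=111111000110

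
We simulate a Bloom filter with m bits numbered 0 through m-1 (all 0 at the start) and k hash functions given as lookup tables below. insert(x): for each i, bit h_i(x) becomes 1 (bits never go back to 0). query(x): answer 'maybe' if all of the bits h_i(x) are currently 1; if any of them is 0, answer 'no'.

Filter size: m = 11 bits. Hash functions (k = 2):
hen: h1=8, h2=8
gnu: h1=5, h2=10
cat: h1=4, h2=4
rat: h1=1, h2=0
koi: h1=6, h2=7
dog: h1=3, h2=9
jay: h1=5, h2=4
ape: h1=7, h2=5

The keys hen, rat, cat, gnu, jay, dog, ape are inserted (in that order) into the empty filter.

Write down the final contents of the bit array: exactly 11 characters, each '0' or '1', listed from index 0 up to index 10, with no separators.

Start: bits=00000000000
After insert 'hen': sets bits 8 -> bits=00000000100
After insert 'rat': sets bits 0 1 -> bits=11000000100
After insert 'cat': sets bits 4 -> bits=11001000100
After insert 'gnu': sets bits 5 10 -> bits=11001100101
After insert 'jay': sets bits 4 5 -> bits=11001100101
After insert 'dog': sets bits 3 9 -> bits=11011100111
After insert 'ape': sets bits 5 7 -> bits=11011101111

Answer: 11011101111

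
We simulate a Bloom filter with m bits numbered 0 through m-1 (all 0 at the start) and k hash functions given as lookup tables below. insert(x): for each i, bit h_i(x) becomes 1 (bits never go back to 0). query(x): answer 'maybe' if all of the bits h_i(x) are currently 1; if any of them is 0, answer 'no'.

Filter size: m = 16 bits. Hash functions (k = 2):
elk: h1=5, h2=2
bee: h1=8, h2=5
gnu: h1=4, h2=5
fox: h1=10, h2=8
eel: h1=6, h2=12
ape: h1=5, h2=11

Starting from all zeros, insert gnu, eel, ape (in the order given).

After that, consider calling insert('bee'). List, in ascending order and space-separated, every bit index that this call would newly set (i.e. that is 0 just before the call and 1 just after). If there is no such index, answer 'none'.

Start: bits=0000000000000000
After insert 'gnu': sets bits 4 5 -> bits=0000110000000000
After insert 'eel': sets bits 6 12 -> bits=0000111000001000
After insert 'ape': sets bits 5 11 -> bits=0000111000011000
insert 'bee' would touch bits 5 8; currently bit5=1, bit8=0
Bits that are 0 among those (would change 0->1): 8

Answer: 8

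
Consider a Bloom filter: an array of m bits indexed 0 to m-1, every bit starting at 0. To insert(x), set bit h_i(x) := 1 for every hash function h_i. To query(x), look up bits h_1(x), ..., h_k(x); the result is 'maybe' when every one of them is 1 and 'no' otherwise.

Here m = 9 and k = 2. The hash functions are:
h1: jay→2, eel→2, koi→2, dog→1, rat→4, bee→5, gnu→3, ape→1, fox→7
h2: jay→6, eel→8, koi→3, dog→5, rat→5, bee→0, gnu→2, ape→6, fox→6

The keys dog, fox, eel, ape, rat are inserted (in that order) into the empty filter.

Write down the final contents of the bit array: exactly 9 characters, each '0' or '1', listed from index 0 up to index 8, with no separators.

Start: bits=000000000
After insert 'dog': sets bits 1 5 -> bits=010001000
After insert 'fox': sets bits 6 7 -> bits=010001110
After insert 'eel': sets bits 2 8 -> bits=011001111
After insert 'ape': sets bits 1 6 -> bits=011001111
After insert 'rat': sets bits 4 5 -> bits=011011111

Answer: 011011111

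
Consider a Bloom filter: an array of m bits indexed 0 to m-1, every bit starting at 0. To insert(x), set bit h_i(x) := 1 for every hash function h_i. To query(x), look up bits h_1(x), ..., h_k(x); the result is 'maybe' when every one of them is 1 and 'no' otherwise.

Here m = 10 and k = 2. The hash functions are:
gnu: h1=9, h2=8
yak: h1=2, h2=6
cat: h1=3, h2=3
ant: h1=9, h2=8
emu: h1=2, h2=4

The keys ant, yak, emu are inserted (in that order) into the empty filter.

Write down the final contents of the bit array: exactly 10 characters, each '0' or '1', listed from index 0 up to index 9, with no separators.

Answer: 0010101011

Derivation:
Start: bits=0000000000
After insert 'ant': sets bits 8 9 -> bits=0000000011
After insert 'yak': sets bits 2 6 -> bits=0010001011
After insert 'emu': sets bits 2 4 -> bits=0010101011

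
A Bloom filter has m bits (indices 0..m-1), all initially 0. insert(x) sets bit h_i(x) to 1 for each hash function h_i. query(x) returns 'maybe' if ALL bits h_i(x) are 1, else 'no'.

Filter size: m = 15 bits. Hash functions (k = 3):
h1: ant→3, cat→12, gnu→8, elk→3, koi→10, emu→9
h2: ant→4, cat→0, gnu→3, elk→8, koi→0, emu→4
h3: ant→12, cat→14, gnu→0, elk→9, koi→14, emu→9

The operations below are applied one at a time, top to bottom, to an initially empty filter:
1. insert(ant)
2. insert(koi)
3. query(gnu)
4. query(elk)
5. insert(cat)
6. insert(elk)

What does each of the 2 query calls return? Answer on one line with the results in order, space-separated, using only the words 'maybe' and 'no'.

Start: bits=000000000000000
Op 1: insert ant -> sets bits 3 4 12 -> bits=000110000000100
Op 2: insert koi -> sets bits 0 10 14 -> bits=100110000010101
Op 3: query gnu -> checks bit0=1, bit3=1, bit8=0 (has a 0) -> no
Op 4: query elk -> checks bit3=1, bit8=0, bit9=0 (has a 0) -> no
Op 5: insert cat -> sets bits 0 12 14 -> bits=100110000010101
Op 6: insert elk -> sets bits 3 8 9 -> bits=100110001110101
Query results in order: no no

Answer: no no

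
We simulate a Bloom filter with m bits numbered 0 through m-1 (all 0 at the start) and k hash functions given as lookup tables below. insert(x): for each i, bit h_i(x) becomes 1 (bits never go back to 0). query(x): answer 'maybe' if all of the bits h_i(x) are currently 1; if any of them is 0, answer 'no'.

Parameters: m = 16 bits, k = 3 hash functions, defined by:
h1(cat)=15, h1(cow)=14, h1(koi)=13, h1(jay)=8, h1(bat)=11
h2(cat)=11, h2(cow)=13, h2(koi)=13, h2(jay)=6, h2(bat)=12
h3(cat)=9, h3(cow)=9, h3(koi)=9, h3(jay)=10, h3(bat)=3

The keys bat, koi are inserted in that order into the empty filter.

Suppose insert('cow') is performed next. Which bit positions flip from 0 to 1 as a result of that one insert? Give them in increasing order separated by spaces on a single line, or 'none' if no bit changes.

Start: bits=0000000000000000
After insert 'bat': sets bits 3 11 12 -> bits=0001000000011000
After insert 'koi': sets bits 9 13 -> bits=0001000001011100
insert 'cow' would touch bits 9 13 14; currently bit9=1, bit13=1, bit14=0
Bits that are 0 among those (would change 0->1): 14

Answer: 14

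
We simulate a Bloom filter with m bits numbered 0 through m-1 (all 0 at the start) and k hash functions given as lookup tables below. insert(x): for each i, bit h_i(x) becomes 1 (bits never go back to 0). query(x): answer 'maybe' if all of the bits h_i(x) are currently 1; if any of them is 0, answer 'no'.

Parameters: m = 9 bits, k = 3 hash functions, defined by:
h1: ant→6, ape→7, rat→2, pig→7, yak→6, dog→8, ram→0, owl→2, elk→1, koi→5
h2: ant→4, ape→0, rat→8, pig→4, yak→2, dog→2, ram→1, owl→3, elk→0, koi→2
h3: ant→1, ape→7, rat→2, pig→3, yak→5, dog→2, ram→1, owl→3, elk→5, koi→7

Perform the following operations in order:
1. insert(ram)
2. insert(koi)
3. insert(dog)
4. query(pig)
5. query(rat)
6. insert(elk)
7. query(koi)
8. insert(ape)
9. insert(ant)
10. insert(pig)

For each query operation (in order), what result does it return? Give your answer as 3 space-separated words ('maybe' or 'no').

Start: bits=000000000
Op 1: insert ram -> sets bits 0 1 -> bits=110000000
Op 2: insert koi -> sets bits 2 5 7 -> bits=111001010
Op 3: insert dog -> sets bits 2 8 -> bits=111001011
Op 4: query pig -> checks bit3=0, bit4=0, bit7=1 (has a 0) -> no
Op 5: query rat -> checks bit2=1, bit8=1 (all 1) -> maybe
Op 6: insert elk -> sets bits 0 1 5 -> bits=111001011
Op 7: query koi -> checks bit2=1, bit5=1, bit7=1 (all 1) -> maybe
Op 8: insert ape -> sets bits 0 7 -> bits=111001011
Op 9: insert ant -> sets bits 1 4 6 -> bits=111011111
Op 10: insert pig -> sets bits 3 4 7 -> bits=111111111
Query results in order: no maybe maybe

Answer: no maybe maybe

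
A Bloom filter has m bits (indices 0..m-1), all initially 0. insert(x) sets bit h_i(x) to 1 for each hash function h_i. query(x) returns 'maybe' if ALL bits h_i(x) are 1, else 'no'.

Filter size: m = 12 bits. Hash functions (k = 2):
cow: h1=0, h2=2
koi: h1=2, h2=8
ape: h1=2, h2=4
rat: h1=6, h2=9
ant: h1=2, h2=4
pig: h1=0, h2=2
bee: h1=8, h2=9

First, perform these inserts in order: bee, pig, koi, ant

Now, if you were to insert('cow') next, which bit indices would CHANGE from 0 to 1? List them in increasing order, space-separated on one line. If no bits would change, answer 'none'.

Start: bits=000000000000
After insert 'bee': sets bits 8 9 -> bits=000000001100
After insert 'pig': sets bits 0 2 -> bits=101000001100
After insert 'koi': sets bits 2 8 -> bits=101000001100
After insert 'ant': sets bits 2 4 -> bits=101010001100
insert 'cow' would touch bits 0 2; currently bit0=1, bit2=1
Bits that are 0 among those (would change 0->1): none

Answer: none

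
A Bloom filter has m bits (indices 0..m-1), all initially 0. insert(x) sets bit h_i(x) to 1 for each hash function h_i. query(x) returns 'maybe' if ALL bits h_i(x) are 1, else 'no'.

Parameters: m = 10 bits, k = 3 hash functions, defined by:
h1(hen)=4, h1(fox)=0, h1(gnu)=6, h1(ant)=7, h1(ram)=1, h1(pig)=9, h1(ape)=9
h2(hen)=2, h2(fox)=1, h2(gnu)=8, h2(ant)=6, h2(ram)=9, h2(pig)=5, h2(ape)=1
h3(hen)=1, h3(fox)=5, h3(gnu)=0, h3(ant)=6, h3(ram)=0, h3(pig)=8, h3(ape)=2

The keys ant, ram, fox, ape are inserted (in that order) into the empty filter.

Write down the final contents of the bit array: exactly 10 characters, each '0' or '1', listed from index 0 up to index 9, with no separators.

Start: bits=0000000000
After insert 'ant': sets bits 6 7 -> bits=0000001100
After insert 'ram': sets bits 0 1 9 -> bits=1100001101
After insert 'fox': sets bits 0 1 5 -> bits=1100011101
After insert 'ape': sets bits 1 2 9 -> bits=1110011101

Answer: 1110011101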